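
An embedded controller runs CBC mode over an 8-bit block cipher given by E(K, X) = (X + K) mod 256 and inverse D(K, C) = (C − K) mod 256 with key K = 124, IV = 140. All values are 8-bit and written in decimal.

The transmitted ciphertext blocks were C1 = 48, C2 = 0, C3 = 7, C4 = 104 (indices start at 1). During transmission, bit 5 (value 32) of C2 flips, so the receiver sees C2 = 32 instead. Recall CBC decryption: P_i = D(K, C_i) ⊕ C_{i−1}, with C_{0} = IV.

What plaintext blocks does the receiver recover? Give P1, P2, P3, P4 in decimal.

Only C2 changed, to 32. In CBC, a change in C_i garbles P_i and flips the same bit in P_{i+1}. Decrypting the received ciphertext:
P1: D(K, 48) = 180; 180 ⊕ 140 = 56.
P2: D(K, 32) = 164; 164 ⊕ 48 = 148.
P3: D(K, 7) = 139; 139 ⊕ 32 = 171.
P4: D(K, 104) = 236; 236 ⊕ 7 = 235.
Blocks that differ from the original plaintext: P2, P3.

P1 = 56, P2 = 148, P3 = 171, P4 = 235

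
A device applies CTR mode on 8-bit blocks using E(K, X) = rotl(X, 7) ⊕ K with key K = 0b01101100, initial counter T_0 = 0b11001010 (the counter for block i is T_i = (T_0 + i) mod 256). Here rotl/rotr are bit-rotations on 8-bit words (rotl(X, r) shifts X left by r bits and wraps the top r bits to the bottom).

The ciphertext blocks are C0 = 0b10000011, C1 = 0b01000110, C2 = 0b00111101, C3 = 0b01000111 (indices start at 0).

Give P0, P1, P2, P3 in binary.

CTR decryption: S_i = E(K, T_i) where T_i is the counter for block i; P_i = C_i ⊕ S_i.
P0: T = 0b11001010, S = E(K, T) = 0b00001001; 0b10000011 ⊕ 0b00001001 = 0b10001010.
P1: T = 0b11001011, S = E(K, T) = 0b10001001; 0b01000110 ⊕ 0b10001001 = 0b11001111.
P2: T = 0b11001100, S = E(K, T) = 0b00001010; 0b00111101 ⊕ 0b00001010 = 0b00110111.
P3: T = 0b11001101, S = E(K, T) = 0b10001010; 0b01000111 ⊕ 0b10001010 = 0b11001101.

P0 = 0b10001010, P1 = 0b11001111, P2 = 0b00110111, P3 = 0b11001101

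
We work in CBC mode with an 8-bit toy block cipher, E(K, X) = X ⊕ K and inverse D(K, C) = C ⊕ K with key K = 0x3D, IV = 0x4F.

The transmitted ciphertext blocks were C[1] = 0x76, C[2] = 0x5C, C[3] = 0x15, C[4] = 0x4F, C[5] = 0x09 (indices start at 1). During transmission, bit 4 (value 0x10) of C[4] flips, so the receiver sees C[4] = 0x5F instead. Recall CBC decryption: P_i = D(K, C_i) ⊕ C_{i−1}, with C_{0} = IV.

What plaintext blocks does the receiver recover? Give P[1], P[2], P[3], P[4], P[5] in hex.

P[1] = 0x04, P[2] = 0x17, P[3] = 0x74, P[4] = 0x77, P[5] = 0x6B

Only C[4] changed, to 0x5F. In CBC, a change in C_i garbles P_i and flips the same bit in P_{i+1}. Decrypting the received ciphertext:
P[1]: D(K, 0x76) = 0x4B; 0x4B ⊕ 0x4F = 0x04.
P[2]: D(K, 0x5C) = 0x61; 0x61 ⊕ 0x76 = 0x17.
P[3]: D(K, 0x15) = 0x28; 0x28 ⊕ 0x5C = 0x74.
P[4]: D(K, 0x5F) = 0x62; 0x62 ⊕ 0x15 = 0x77.
P[5]: D(K, 0x09) = 0x34; 0x34 ⊕ 0x5F = 0x6B.
Blocks that differ from the original plaintext: P[4], P[5].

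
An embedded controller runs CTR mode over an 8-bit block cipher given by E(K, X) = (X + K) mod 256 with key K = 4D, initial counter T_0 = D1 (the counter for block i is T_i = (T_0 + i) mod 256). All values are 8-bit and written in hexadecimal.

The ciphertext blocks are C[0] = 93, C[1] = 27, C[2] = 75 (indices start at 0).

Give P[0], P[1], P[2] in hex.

CTR decryption: S_i = E(K, T_i) where T_i is the counter for block i; P_i = C_i ⊕ S_i.
P[0]: T = D1, S = E(K, T) = 1E; 93 ⊕ 1E = 8D.
P[1]: T = D2, S = E(K, T) = 1F; 27 ⊕ 1F = 38.
P[2]: T = D3, S = E(K, T) = 20; 75 ⊕ 20 = 55.

P[0] = 8D, P[1] = 38, P[2] = 55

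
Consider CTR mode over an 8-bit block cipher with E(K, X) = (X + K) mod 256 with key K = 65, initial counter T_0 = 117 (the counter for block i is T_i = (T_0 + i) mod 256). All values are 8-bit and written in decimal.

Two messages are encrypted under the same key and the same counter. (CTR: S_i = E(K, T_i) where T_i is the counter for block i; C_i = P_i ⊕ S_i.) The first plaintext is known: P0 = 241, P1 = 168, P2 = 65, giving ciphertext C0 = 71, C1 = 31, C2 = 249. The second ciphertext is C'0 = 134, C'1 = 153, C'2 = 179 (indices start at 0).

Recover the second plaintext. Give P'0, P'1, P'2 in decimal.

In CTR with a reused counter, both messages share the same keystream S_i, so C_i ⊕ C'_i = P_i ⊕ P'_i and thus P'_i = P_i ⊕ C_i ⊕ C'_i.
P'0: 241 ⊕ 71 ⊕ 134 = 48.
P'1: 168 ⊕ 31 ⊕ 153 = 46.
P'2: 65 ⊕ 249 ⊕ 179 = 11.

P'0 = 48, P'1 = 46, P'2 = 11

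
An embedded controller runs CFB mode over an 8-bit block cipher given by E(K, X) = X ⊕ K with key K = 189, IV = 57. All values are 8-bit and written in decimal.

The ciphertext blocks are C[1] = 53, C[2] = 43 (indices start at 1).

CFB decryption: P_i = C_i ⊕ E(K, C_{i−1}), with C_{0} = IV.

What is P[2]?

P[2] = 163

P[2]: E(K, 53) = 136; 43 ⊕ 136 = 163.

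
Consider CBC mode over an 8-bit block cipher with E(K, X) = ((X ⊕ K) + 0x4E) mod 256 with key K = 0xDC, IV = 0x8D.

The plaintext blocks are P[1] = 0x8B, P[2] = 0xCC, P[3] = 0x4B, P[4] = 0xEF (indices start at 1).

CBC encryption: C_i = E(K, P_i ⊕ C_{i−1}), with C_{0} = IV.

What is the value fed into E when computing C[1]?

C[1]: P[1] ⊕ 0x8D = 0x06; E(K, 0x06) = 0x28.
So the input to E for block [1] is 0x06.

0x06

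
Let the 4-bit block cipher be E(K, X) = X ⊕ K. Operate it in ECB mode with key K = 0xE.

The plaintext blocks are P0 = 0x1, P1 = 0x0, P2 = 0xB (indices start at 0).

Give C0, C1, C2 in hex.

C0 = 0xF, C1 = 0xE, C2 = 0x5

ECB encryption: C_i = E(K, P_i).
C0: E(K, 0x1) = 0xF.
C1: E(K, 0x0) = 0xE.
C2: E(K, 0xB) = 0x5.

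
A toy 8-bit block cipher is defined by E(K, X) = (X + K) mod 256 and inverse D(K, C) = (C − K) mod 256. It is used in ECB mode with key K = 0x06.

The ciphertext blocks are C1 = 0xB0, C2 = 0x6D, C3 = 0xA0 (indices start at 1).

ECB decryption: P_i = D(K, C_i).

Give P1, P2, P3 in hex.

P1: D(K, 0xB0) = 0xAA.
P2: D(K, 0x6D) = 0x67.
P3: D(K, 0xA0) = 0x9A.

P1 = 0xAA, P2 = 0x67, P3 = 0x9A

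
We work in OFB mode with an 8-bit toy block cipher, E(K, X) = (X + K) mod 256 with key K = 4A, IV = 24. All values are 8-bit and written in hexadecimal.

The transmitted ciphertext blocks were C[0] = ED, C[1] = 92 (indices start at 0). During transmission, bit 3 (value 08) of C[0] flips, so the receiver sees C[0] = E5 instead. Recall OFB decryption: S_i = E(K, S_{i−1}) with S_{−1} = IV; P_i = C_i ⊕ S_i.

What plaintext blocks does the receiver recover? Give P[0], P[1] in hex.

P[0] = 8B, P[1] = 2A

Only C[0] changed, to E5. In OFB, a change in C_i flips the same bit in P_i only; the keystream is unaffected. Decrypting the received ciphertext:
P[0]: S = E(K, 24) = 6E; E5 ⊕ 6E = 8B.
P[1]: S = E(K, 6E) = B8; 92 ⊕ B8 = 2A.
Blocks that differ from the original plaintext: P[0].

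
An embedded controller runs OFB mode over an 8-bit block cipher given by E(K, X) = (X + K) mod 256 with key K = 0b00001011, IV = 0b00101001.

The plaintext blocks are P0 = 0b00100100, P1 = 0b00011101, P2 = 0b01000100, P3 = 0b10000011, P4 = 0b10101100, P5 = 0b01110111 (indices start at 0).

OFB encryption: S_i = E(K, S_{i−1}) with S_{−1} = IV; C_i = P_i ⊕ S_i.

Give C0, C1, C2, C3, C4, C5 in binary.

C0 = 0b00010000, C1 = 0b00100010, C2 = 0b00001110, C3 = 0b11010110, C4 = 0b11001100, C5 = 0b00011100

C0: S = E(K, 0b00101001) = 0b00110100; 0b00100100 ⊕ 0b00110100 = 0b00010000.
C1: S = E(K, 0b00110100) = 0b00111111; 0b00011101 ⊕ 0b00111111 = 0b00100010.
C2: S = E(K, 0b00111111) = 0b01001010; 0b01000100 ⊕ 0b01001010 = 0b00001110.
C3: S = E(K, 0b01001010) = 0b01010101; 0b10000011 ⊕ 0b01010101 = 0b11010110.
C4: S = E(K, 0b01010101) = 0b01100000; 0b10101100 ⊕ 0b01100000 = 0b11001100.
C5: S = E(K, 0b01100000) = 0b01101011; 0b01110111 ⊕ 0b01101011 = 0b00011100.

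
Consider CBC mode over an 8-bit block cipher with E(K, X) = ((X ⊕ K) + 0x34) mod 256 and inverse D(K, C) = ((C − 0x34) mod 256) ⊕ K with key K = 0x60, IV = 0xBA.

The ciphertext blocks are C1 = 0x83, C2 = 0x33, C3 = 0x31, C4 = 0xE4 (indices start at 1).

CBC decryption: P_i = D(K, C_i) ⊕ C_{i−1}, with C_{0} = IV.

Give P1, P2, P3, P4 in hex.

P1 = 0x95, P2 = 0x1C, P3 = 0xAE, P4 = 0xE1

P1: D(K, 0x83) = 0x2F; 0x2F ⊕ 0xBA = 0x95.
P2: D(K, 0x33) = 0x9F; 0x9F ⊕ 0x83 = 0x1C.
P3: D(K, 0x31) = 0x9D; 0x9D ⊕ 0x33 = 0xAE.
P4: D(K, 0xE4) = 0xD0; 0xD0 ⊕ 0x31 = 0xE1.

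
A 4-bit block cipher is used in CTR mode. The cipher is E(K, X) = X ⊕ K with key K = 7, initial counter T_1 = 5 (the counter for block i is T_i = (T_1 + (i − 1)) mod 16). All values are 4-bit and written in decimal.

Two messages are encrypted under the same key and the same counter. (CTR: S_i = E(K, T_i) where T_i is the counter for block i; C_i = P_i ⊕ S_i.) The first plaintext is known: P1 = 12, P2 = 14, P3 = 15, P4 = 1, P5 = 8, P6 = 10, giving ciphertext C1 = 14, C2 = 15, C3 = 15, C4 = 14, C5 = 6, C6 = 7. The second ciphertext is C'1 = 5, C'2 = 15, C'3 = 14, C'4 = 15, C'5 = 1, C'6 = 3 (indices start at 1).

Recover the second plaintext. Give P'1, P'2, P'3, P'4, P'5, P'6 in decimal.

In CTR with a reused counter, both messages share the same keystream S_i, so C_i ⊕ C'_i = P_i ⊕ P'_i and thus P'_i = P_i ⊕ C_i ⊕ C'_i.
P'1: 12 ⊕ 14 ⊕ 5 = 7.
P'2: 14 ⊕ 15 ⊕ 15 = 14.
P'3: 15 ⊕ 15 ⊕ 14 = 14.
P'4: 1 ⊕ 14 ⊕ 15 = 0.
P'5: 8 ⊕ 6 ⊕ 1 = 15.
P'6: 10 ⊕ 7 ⊕ 3 = 14.

P'1 = 7, P'2 = 14, P'3 = 14, P'4 = 0, P'5 = 15, P'6 = 14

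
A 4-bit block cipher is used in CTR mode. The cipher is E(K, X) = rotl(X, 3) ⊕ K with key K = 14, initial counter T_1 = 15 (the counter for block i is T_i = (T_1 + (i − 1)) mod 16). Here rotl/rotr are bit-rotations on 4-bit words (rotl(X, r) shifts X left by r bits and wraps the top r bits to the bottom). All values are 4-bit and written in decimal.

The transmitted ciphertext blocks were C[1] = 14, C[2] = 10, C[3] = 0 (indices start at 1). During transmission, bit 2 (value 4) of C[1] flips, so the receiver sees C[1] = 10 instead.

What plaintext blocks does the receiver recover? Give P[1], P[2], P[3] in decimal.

P[1] = 11, P[2] = 4, P[3] = 6

CTR decryption: S_i = E(K, T_i) where T_i is the counter for block i; P_i = C_i ⊕ S_i.
Only C[1] changed, to 10. In CTR, a change in C_i flips the same bit in P_i only; the keystream is unaffected. Decrypting the received ciphertext:
P[1]: T = 15, S = E(K, T) = 1; 10 ⊕ 1 = 11.
P[2]: T = 0, S = E(K, T) = 14; 10 ⊕ 14 = 4.
P[3]: T = 1, S = E(K, T) = 6; 0 ⊕ 6 = 6.
Blocks that differ from the original plaintext: P[1].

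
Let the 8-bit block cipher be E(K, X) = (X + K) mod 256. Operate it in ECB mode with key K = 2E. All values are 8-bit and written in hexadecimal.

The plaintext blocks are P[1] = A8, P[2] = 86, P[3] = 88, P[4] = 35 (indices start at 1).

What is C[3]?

C[3] = B6

ECB encryption: C_i = E(K, P_i).
C[3]: E(K, 88) = B6.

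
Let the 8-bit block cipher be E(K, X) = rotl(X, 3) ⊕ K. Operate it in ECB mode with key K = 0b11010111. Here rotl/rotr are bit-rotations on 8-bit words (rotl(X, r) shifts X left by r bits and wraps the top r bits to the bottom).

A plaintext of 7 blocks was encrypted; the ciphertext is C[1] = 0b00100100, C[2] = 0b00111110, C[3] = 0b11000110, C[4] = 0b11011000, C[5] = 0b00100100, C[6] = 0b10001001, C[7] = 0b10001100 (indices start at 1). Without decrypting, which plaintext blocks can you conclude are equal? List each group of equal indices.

ECB encrypts each block independently with the same key, so equal ciphertext blocks imply equal plaintext blocks.
C[1] = C[5] = 0b00100100, so P[1] = P[5].

P[1] = P[5]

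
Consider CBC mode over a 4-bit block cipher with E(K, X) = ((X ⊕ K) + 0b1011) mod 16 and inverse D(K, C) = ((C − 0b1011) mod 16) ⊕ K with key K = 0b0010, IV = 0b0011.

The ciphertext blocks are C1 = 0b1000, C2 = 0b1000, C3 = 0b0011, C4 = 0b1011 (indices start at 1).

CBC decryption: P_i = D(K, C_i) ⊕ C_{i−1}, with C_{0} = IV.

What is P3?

P3 = 0b0010

P3: D(K, 0b0011) = 0b1010; 0b1010 ⊕ 0b1000 = 0b0010.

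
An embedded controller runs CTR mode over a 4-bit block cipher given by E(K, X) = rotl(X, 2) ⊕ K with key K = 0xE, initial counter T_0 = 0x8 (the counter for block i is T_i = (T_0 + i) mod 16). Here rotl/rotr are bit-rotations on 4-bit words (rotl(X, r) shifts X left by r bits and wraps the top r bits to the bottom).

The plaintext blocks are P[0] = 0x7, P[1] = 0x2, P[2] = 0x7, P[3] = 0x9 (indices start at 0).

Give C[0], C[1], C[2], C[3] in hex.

CTR encryption: S_i = E(K, T_i) where T_i is the counter for block i; C_i = P_i ⊕ S_i.
C[0]: T = 0x8, S = E(K, T) = 0xC; 0x7 ⊕ 0xC = 0xB.
C[1]: T = 0x9, S = E(K, T) = 0x8; 0x2 ⊕ 0x8 = 0xA.
C[2]: T = 0xA, S = E(K, T) = 0x4; 0x7 ⊕ 0x4 = 0x3.
C[3]: T = 0xB, S = E(K, T) = 0x0; 0x9 ⊕ 0x0 = 0x9.

C[0] = 0xB, C[1] = 0xA, C[2] = 0x3, C[3] = 0x9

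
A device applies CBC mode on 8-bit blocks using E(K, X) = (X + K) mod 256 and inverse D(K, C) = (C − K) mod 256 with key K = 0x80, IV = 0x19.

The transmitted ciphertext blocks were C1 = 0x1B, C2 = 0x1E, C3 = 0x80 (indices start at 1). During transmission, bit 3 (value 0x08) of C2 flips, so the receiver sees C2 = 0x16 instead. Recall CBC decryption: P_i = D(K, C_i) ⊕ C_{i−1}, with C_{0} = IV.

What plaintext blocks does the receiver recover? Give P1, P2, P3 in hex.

Only C2 changed, to 0x16. In CBC, a change in C_i garbles P_i and flips the same bit in P_{i+1}. Decrypting the received ciphertext:
P1: D(K, 0x1B) = 0x9B; 0x9B ⊕ 0x19 = 0x82.
P2: D(K, 0x16) = 0x96; 0x96 ⊕ 0x1B = 0x8D.
P3: D(K, 0x80) = 0x00; 0x00 ⊕ 0x16 = 0x16.
Blocks that differ from the original plaintext: P2, P3.

P1 = 0x82, P2 = 0x8D, P3 = 0x16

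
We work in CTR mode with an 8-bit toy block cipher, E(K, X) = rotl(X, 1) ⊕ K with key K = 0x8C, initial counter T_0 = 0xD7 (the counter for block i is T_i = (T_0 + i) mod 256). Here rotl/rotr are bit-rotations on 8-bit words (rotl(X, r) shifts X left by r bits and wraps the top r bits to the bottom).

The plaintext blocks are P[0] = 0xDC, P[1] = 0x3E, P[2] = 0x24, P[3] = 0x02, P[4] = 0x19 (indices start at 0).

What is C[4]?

C[4] = 0x22

CTR encryption: S_i = E(K, T_i) where T_i is the counter for block i; C_i = P_i ⊕ S_i.
C[0]: T = 0xD7, S = E(K, T) = 0x23; 0xDC ⊕ 0x23 = 0xFF.
C[1]: T = 0xD8, S = E(K, T) = 0x3D; 0x3E ⊕ 0x3D = 0x03.
C[2]: T = 0xD9, S = E(K, T) = 0x3F; 0x24 ⊕ 0x3F = 0x1B.
C[3]: T = 0xDA, S = E(K, T) = 0x39; 0x02 ⊕ 0x39 = 0x3B.
C[4]: T = 0xDB, S = E(K, T) = 0x3B; 0x19 ⊕ 0x3B = 0x22.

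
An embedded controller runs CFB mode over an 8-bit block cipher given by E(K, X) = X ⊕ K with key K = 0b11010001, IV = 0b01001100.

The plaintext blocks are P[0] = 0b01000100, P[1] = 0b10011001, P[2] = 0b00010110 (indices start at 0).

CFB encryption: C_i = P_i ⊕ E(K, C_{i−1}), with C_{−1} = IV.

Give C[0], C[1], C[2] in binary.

C[0]: E(K, 0b01001100) = 0b10011101; 0b01000100 ⊕ 0b10011101 = 0b11011001.
C[1]: E(K, 0b11011001) = 0b00001000; 0b10011001 ⊕ 0b00001000 = 0b10010001.
C[2]: E(K, 0b10010001) = 0b01000000; 0b00010110 ⊕ 0b01000000 = 0b01010110.

C[0] = 0b11011001, C[1] = 0b10010001, C[2] = 0b01010110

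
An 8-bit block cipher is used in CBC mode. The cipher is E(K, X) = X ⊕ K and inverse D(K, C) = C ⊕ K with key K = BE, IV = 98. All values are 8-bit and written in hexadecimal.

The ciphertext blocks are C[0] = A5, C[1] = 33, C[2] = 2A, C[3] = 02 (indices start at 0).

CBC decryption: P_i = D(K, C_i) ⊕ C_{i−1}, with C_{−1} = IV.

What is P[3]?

P[3]: D(K, 02) = BC; BC ⊕ 2A = 96.

P[3] = 96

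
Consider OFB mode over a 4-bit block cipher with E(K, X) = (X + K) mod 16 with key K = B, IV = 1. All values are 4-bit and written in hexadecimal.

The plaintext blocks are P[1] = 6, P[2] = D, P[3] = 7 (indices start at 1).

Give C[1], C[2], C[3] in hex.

C[1] = A, C[2] = A, C[3] = 5

OFB encryption: S_i = E(K, S_{i−1}) with S_{0} = IV; C_i = P_i ⊕ S_i.
C[1]: S = E(K, 1) = C; 6 ⊕ C = A.
C[2]: S = E(K, C) = 7; D ⊕ 7 = A.
C[3]: S = E(K, 7) = 2; 7 ⊕ 2 = 5.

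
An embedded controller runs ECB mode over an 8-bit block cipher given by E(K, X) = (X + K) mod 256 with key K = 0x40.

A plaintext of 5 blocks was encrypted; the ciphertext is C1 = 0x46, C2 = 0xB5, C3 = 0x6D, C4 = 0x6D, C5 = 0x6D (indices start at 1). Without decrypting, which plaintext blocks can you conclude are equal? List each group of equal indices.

ECB encrypts each block independently with the same key, so equal ciphertext blocks imply equal plaintext blocks.
C3 = C4 = C5 = 0x6D, so P3 = P4 = P5.

P3 = P4 = P5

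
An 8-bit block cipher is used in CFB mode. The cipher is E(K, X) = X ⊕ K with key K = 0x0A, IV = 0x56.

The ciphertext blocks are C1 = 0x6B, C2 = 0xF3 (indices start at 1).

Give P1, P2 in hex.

P1 = 0x37, P2 = 0x92

CFB decryption: P_i = C_i ⊕ E(K, C_{i−1}), with C_{0} = IV.
P1: E(K, 0x56) = 0x5C; 0x6B ⊕ 0x5C = 0x37.
P2: E(K, 0x6B) = 0x61; 0xF3 ⊕ 0x61 = 0x92.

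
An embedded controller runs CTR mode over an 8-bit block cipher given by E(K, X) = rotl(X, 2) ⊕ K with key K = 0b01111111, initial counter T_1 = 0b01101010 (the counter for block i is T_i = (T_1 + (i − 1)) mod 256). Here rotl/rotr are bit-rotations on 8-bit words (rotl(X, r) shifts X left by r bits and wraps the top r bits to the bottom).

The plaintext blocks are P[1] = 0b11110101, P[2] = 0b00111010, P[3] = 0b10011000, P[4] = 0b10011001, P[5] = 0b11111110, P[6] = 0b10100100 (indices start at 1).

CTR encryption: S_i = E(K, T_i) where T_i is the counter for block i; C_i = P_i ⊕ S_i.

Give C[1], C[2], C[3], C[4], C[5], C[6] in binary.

C[1] = 0b00100011, C[2] = 0b11101000, C[3] = 0b01010110, C[4] = 0b01010011, C[5] = 0b00111000, C[6] = 0b01100110

C[1]: T = 0b01101010, S = E(K, T) = 0b11010110; 0b11110101 ⊕ 0b11010110 = 0b00100011.
C[2]: T = 0b01101011, S = E(K, T) = 0b11010010; 0b00111010 ⊕ 0b11010010 = 0b11101000.
C[3]: T = 0b01101100, S = E(K, T) = 0b11001110; 0b10011000 ⊕ 0b11001110 = 0b01010110.
C[4]: T = 0b01101101, S = E(K, T) = 0b11001010; 0b10011001 ⊕ 0b11001010 = 0b01010011.
C[5]: T = 0b01101110, S = E(K, T) = 0b11000110; 0b11111110 ⊕ 0b11000110 = 0b00111000.
C[6]: T = 0b01101111, S = E(K, T) = 0b11000010; 0b10100100 ⊕ 0b11000010 = 0b01100110.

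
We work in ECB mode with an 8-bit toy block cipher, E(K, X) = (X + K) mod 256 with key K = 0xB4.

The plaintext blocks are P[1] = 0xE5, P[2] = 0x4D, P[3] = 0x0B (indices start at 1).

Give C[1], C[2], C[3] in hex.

C[1] = 0x99, C[2] = 0x01, C[3] = 0xBF

ECB encryption: C_i = E(K, P_i).
C[1]: E(K, 0xE5) = 0x99.
C[2]: E(K, 0x4D) = 0x01.
C[3]: E(K, 0x0B) = 0xBF.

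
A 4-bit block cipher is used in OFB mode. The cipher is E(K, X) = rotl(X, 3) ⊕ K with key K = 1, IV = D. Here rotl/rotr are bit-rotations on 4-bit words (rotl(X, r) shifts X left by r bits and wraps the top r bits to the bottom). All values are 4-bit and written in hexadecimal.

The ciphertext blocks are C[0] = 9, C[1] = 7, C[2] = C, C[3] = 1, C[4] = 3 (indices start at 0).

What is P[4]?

OFB decryption: S_i = E(K, S_{i−1}) with S_{−1} = IV; P_i = C_i ⊕ S_i.
P[0]: S = E(K, D) = F; 9 ⊕ F = 6.
P[1]: S = E(K, F) = E; 7 ⊕ E = 9.
P[2]: S = E(K, E) = 6; C ⊕ 6 = A.
P[3]: S = E(K, 6) = 2; 1 ⊕ 2 = 3.
P[4]: S = E(K, 2) = 0; 3 ⊕ 0 = 3.

P[4] = 3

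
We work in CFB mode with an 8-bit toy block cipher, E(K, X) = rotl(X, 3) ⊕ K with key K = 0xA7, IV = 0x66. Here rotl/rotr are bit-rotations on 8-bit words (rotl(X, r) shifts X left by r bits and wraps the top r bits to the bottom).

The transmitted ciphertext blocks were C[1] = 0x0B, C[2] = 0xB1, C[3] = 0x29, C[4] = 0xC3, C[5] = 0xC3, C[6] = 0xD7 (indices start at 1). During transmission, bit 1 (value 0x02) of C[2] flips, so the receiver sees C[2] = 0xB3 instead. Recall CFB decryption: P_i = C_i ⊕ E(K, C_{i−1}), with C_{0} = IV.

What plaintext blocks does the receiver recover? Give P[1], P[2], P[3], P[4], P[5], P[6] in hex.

Only C[2] changed, to 0xB3. In CFB, a change in C_i flips the same bit in P_i and garbles P_{i+1}. Decrypting the received ciphertext:
P[1]: E(K, 0x66) = 0x94; 0x0B ⊕ 0x94 = 0x9F.
P[2]: E(K, 0x0B) = 0xFF; 0xB3 ⊕ 0xFF = 0x4C.
P[3]: E(K, 0xB3) = 0x3A; 0x29 ⊕ 0x3A = 0x13.
P[4]: E(K, 0x29) = 0xEE; 0xC3 ⊕ 0xEE = 0x2D.
P[5]: E(K, 0xC3) = 0xB9; 0xC3 ⊕ 0xB9 = 0x7A.
P[6]: E(K, 0xC3) = 0xB9; 0xD7 ⊕ 0xB9 = 0x6E.
Blocks that differ from the original plaintext: P[2], P[3].

P[1] = 0x9F, P[2] = 0x4C, P[3] = 0x13, P[4] = 0x2D, P[5] = 0x7A, P[6] = 0x6E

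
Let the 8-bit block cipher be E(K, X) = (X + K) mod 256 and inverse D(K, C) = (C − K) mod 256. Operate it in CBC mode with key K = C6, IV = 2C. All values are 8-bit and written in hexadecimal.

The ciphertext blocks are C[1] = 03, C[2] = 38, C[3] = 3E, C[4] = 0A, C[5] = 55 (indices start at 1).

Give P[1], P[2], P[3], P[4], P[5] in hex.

CBC decryption: P_i = D(K, C_i) ⊕ C_{i−1}, with C_{0} = IV.
P[1]: D(K, 03) = 3D; 3D ⊕ 2C = 11.
P[2]: D(K, 38) = 72; 72 ⊕ 03 = 71.
P[3]: D(K, 3E) = 78; 78 ⊕ 38 = 40.
P[4]: D(K, 0A) = 44; 44 ⊕ 3E = 7A.
P[5]: D(K, 55) = 8F; 8F ⊕ 0A = 85.

P[1] = 11, P[2] = 71, P[3] = 40, P[4] = 7A, P[5] = 85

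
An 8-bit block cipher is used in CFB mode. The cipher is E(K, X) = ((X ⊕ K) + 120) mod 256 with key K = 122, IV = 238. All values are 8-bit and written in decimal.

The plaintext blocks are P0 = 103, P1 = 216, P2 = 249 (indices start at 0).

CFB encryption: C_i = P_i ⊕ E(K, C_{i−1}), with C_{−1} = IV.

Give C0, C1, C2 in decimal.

C0: E(K, 238) = 12; 103 ⊕ 12 = 107.
C1: E(K, 107) = 137; 216 ⊕ 137 = 81.
C2: E(K, 81) = 163; 249 ⊕ 163 = 90.

C0 = 107, C1 = 81, C2 = 90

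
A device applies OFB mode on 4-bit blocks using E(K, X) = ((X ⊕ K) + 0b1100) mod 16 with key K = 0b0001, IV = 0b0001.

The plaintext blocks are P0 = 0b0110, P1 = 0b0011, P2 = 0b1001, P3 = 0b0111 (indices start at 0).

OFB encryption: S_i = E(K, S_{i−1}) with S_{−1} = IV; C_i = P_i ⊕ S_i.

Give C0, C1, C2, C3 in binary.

C0: S = E(K, 0b0001) = 0b1100; 0b0110 ⊕ 0b1100 = 0b1010.
C1: S = E(K, 0b1100) = 0b1001; 0b0011 ⊕ 0b1001 = 0b1010.
C2: S = E(K, 0b1001) = 0b0100; 0b1001 ⊕ 0b0100 = 0b1101.
C3: S = E(K, 0b0100) = 0b0001; 0b0111 ⊕ 0b0001 = 0b0110.

C0 = 0b1010, C1 = 0b1010, C2 = 0b1101, C3 = 0b0110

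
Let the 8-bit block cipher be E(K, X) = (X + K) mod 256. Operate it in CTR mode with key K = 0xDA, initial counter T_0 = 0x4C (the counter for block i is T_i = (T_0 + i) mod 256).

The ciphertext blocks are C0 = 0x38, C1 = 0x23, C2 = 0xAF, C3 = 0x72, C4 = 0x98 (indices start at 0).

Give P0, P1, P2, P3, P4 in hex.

P0 = 0x1E, P1 = 0x04, P2 = 0x87, P3 = 0x5B, P4 = 0xB2

CTR decryption: S_i = E(K, T_i) where T_i is the counter for block i; P_i = C_i ⊕ S_i.
P0: T = 0x4C, S = E(K, T) = 0x26; 0x38 ⊕ 0x26 = 0x1E.
P1: T = 0x4D, S = E(K, T) = 0x27; 0x23 ⊕ 0x27 = 0x04.
P2: T = 0x4E, S = E(K, T) = 0x28; 0xAF ⊕ 0x28 = 0x87.
P3: T = 0x4F, S = E(K, T) = 0x29; 0x72 ⊕ 0x29 = 0x5B.
P4: T = 0x50, S = E(K, T) = 0x2A; 0x98 ⊕ 0x2A = 0xB2.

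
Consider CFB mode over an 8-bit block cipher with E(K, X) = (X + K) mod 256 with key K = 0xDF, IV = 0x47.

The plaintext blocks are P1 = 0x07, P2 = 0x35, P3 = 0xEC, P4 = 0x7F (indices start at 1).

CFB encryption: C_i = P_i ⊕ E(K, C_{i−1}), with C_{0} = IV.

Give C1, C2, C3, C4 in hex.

C1 = 0x21, C2 = 0x35, C3 = 0xF8, C4 = 0xA8

C1: E(K, 0x47) = 0x26; 0x07 ⊕ 0x26 = 0x21.
C2: E(K, 0x21) = 0x00; 0x35 ⊕ 0x00 = 0x35.
C3: E(K, 0x35) = 0x14; 0xEC ⊕ 0x14 = 0xF8.
C4: E(K, 0xF8) = 0xD7; 0x7F ⊕ 0xD7 = 0xA8.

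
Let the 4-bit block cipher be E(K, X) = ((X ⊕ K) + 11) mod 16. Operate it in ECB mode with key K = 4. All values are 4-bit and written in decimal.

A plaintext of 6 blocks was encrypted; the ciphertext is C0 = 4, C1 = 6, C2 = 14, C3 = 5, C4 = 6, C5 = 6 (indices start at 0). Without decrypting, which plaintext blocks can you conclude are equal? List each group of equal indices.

P1 = P4 = P5

ECB encrypts each block independently with the same key, so equal ciphertext blocks imply equal plaintext blocks.
C1 = C4 = C5 = 6, so P1 = P4 = P5.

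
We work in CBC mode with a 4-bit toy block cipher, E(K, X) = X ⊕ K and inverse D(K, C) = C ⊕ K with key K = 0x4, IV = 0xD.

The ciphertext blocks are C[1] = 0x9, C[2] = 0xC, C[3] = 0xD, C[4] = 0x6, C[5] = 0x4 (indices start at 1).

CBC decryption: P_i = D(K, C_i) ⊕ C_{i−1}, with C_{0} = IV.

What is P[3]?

P[3] = 0x5

P[3]: D(K, 0xD) = 0x9; 0x9 ⊕ 0xC = 0x5.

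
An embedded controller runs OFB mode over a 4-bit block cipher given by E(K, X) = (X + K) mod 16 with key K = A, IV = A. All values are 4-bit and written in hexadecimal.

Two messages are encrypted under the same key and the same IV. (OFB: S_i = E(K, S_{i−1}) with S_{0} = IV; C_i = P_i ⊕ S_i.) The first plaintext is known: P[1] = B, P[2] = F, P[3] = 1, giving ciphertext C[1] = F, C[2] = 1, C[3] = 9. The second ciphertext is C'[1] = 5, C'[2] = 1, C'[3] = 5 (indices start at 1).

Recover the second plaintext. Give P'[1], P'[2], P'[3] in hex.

In OFB with a reused IV, both messages share the same keystream S_i, so C_i ⊕ C'_i = P_i ⊕ P'_i and thus P'_i = P_i ⊕ C_i ⊕ C'_i.
P'[1]: B ⊕ F ⊕ 5 = 1.
P'[2]: F ⊕ 1 ⊕ 1 = F.
P'[3]: 1 ⊕ 9 ⊕ 5 = D.

P'[1] = 1, P'[2] = F, P'[3] = D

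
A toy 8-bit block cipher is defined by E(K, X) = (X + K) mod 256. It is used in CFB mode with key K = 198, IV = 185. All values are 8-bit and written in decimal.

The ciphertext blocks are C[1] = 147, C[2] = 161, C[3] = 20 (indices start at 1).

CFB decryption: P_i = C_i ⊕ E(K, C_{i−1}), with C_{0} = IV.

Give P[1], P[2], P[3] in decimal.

P[1]: E(K, 185) = 127; 147 ⊕ 127 = 236.
P[2]: E(K, 147) = 89; 161 ⊕ 89 = 248.
P[3]: E(K, 161) = 103; 20 ⊕ 103 = 115.

P[1] = 236, P[2] = 248, P[3] = 115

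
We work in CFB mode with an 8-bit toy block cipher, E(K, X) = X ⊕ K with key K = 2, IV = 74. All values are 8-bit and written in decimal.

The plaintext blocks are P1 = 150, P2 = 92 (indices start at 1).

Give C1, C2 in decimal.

CFB encryption: C_i = P_i ⊕ E(K, C_{i−1}), with C_{0} = IV.
C1: E(K, 74) = 72; 150 ⊕ 72 = 222.
C2: E(K, 222) = 220; 92 ⊕ 220 = 128.

C1 = 222, C2 = 128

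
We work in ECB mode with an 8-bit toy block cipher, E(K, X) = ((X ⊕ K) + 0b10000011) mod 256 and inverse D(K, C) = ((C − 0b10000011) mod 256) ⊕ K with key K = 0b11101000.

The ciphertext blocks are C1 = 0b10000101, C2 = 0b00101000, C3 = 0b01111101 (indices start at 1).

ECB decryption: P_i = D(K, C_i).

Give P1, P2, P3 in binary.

P1 = 0b11101010, P2 = 0b01001101, P3 = 0b00010010

P1: D(K, 0b10000101) = 0b11101010.
P2: D(K, 0b00101000) = 0b01001101.
P3: D(K, 0b01111101) = 0b00010010.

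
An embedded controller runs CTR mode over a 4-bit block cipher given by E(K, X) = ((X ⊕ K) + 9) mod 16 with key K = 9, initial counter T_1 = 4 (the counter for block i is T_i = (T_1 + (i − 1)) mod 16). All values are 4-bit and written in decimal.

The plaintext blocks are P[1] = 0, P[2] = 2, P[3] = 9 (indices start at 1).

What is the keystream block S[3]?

CTR encryption: S_i = E(K, T_i) where T_i is the counter for block i; C_i = P_i ⊕ S_i.
C[1]: T = 4, S = E(K, T) = 6; 0 ⊕ 6 = 6.
C[2]: T = 5, S = E(K, T) = 5; 2 ⊕ 5 = 7.
C[3]: T = 6, S = E(K, T) = 8; 9 ⊕ 8 = 1.
So S[3] = 8.

8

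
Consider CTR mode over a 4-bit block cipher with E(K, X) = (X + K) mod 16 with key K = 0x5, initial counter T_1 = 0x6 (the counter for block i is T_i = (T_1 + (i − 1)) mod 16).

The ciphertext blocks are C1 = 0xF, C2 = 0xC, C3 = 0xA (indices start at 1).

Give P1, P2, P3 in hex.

P1 = 0x4, P2 = 0x0, P3 = 0x7

CTR decryption: S_i = E(K, T_i) where T_i is the counter for block i; P_i = C_i ⊕ S_i.
P1: T = 0x6, S = E(K, T) = 0xB; 0xF ⊕ 0xB = 0x4.
P2: T = 0x7, S = E(K, T) = 0xC; 0xC ⊕ 0xC = 0x0.
P3: T = 0x8, S = E(K, T) = 0xD; 0xA ⊕ 0xD = 0x7.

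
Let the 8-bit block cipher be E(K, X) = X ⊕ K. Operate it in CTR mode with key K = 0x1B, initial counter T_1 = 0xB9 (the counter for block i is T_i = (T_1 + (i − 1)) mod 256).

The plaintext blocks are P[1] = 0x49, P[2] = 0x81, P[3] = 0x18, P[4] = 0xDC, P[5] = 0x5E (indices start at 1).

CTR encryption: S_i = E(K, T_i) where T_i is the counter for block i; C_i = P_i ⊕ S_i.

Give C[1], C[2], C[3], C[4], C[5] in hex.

C[1]: T = 0xB9, S = E(K, T) = 0xA2; 0x49 ⊕ 0xA2 = 0xEB.
C[2]: T = 0xBA, S = E(K, T) = 0xA1; 0x81 ⊕ 0xA1 = 0x20.
C[3]: T = 0xBB, S = E(K, T) = 0xA0; 0x18 ⊕ 0xA0 = 0xB8.
C[4]: T = 0xBC, S = E(K, T) = 0xA7; 0xDC ⊕ 0xA7 = 0x7B.
C[5]: T = 0xBD, S = E(K, T) = 0xA6; 0x5E ⊕ 0xA6 = 0xF8.

C[1] = 0xEB, C[2] = 0x20, C[3] = 0xB8, C[4] = 0x7B, C[5] = 0xF8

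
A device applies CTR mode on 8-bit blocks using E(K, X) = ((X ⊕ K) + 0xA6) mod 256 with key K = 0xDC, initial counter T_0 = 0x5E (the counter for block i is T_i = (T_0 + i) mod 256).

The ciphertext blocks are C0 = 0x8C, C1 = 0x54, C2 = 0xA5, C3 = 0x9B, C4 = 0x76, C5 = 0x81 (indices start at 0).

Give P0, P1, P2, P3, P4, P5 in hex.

P0 = 0xA4, P1 = 0x7D, P2 = 0xC7, P3 = 0xF8, P4 = 0x12, P5 = 0xE4

CTR decryption: S_i = E(K, T_i) where T_i is the counter for block i; P_i = C_i ⊕ S_i.
P0: T = 0x5E, S = E(K, T) = 0x28; 0x8C ⊕ 0x28 = 0xA4.
P1: T = 0x5F, S = E(K, T) = 0x29; 0x54 ⊕ 0x29 = 0x7D.
P2: T = 0x60, S = E(K, T) = 0x62; 0xA5 ⊕ 0x62 = 0xC7.
P3: T = 0x61, S = E(K, T) = 0x63; 0x9B ⊕ 0x63 = 0xF8.
P4: T = 0x62, S = E(K, T) = 0x64; 0x76 ⊕ 0x64 = 0x12.
P5: T = 0x63, S = E(K, T) = 0x65; 0x81 ⊕ 0x65 = 0xE4.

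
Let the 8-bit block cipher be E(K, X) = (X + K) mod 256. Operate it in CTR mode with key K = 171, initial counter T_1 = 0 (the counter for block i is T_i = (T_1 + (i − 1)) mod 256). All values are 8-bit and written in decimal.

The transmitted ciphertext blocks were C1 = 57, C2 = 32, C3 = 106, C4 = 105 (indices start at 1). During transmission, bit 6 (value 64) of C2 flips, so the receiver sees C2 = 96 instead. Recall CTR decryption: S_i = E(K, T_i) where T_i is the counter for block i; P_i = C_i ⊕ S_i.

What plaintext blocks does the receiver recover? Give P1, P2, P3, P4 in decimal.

P1 = 146, P2 = 204, P3 = 199, P4 = 199

Only C2 changed, to 96. In CTR, a change in C_i flips the same bit in P_i only; the keystream is unaffected. Decrypting the received ciphertext:
P1: T = 0, S = E(K, T) = 171; 57 ⊕ 171 = 146.
P2: T = 1, S = E(K, T) = 172; 96 ⊕ 172 = 204.
P3: T = 2, S = E(K, T) = 173; 106 ⊕ 173 = 199.
P4: T = 3, S = E(K, T) = 174; 105 ⊕ 174 = 199.
Blocks that differ from the original plaintext: P2.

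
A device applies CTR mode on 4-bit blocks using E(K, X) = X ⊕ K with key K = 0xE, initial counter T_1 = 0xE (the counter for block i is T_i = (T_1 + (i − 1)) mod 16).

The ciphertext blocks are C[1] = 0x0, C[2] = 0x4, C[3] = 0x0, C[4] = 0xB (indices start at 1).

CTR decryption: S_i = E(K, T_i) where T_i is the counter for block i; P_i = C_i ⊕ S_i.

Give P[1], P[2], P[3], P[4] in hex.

P[1]: T = 0xE, S = E(K, T) = 0x0; 0x0 ⊕ 0x0 = 0x0.
P[2]: T = 0xF, S = E(K, T) = 0x1; 0x4 ⊕ 0x1 = 0x5.
P[3]: T = 0x0, S = E(K, T) = 0xE; 0x0 ⊕ 0xE = 0xE.
P[4]: T = 0x1, S = E(K, T) = 0xF; 0xB ⊕ 0xF = 0x4.

P[1] = 0x0, P[2] = 0x5, P[3] = 0xE, P[4] = 0x4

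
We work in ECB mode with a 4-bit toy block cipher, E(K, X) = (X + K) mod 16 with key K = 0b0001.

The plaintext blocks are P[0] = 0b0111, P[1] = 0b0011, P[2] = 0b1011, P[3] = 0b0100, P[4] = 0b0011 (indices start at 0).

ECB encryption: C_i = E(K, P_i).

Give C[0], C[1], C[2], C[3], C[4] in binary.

C[0] = 0b1000, C[1] = 0b0100, C[2] = 0b1100, C[3] = 0b0101, C[4] = 0b0100

C[0]: E(K, 0b0111) = 0b1000.
C[1]: E(K, 0b0011) = 0b0100.
C[2]: E(K, 0b1011) = 0b1100.
C[3]: E(K, 0b0100) = 0b0101.
C[4]: E(K, 0b0011) = 0b0100.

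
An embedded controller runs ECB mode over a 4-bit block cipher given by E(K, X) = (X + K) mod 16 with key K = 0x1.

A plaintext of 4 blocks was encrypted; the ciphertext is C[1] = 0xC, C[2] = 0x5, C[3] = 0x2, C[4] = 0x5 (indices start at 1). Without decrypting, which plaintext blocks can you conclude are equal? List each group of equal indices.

ECB encrypts each block independently with the same key, so equal ciphertext blocks imply equal plaintext blocks.
C[2] = C[4] = 0x5, so P[2] = P[4].

P[2] = P[4]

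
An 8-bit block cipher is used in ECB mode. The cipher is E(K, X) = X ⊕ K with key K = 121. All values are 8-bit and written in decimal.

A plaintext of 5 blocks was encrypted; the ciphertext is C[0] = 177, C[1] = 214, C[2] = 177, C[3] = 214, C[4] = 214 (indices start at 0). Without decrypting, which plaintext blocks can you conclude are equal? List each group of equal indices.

ECB encrypts each block independently with the same key, so equal ciphertext blocks imply equal plaintext blocks.
C[0] = C[2] = 177, so P[0] = P[2].
C[1] = C[3] = C[4] = 214, so P[1] = P[3] = P[4].

P[0] = P[2]; P[1] = P[3] = P[4]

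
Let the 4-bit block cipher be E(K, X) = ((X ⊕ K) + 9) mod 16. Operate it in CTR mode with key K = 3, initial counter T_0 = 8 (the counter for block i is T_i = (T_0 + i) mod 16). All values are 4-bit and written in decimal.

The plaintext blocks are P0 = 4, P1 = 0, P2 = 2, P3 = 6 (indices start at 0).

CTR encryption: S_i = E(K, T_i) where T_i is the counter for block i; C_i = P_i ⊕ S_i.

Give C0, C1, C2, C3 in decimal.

C0 = 0, C1 = 3, C2 = 0, C3 = 7

C0: T = 8, S = E(K, T) = 4; 4 ⊕ 4 = 0.
C1: T = 9, S = E(K, T) = 3; 0 ⊕ 3 = 3.
C2: T = 10, S = E(K, T) = 2; 2 ⊕ 2 = 0.
C3: T = 11, S = E(K, T) = 1; 6 ⊕ 1 = 7.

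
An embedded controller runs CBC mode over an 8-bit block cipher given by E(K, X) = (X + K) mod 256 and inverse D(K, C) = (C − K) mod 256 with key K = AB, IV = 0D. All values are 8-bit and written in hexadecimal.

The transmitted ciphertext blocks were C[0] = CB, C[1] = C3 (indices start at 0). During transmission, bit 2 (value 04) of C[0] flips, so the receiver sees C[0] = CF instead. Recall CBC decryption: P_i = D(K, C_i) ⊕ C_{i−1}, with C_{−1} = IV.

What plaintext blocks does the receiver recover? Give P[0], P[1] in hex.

Only C[0] changed, to CF. In CBC, a change in C_i garbles P_i and flips the same bit in P_{i+1}. Decrypting the received ciphertext:
P[0]: D(K, CF) = 24; 24 ⊕ 0D = 29.
P[1]: D(K, C3) = 18; 18 ⊕ CF = D7.
Blocks that differ from the original plaintext: P[0], P[1].

P[0] = 29, P[1] = D7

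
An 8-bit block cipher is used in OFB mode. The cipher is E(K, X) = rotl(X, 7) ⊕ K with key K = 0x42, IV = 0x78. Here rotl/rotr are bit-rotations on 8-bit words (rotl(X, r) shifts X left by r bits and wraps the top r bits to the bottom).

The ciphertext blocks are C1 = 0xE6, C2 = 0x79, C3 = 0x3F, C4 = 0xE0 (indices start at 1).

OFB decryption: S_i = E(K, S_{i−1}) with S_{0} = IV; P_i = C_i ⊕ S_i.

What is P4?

P1: S = E(K, 0x78) = 0x7E; 0xE6 ⊕ 0x7E = 0x98.
P2: S = E(K, 0x7E) = 0x7D; 0x79 ⊕ 0x7D = 0x04.
P3: S = E(K, 0x7D) = 0xFC; 0x3F ⊕ 0xFC = 0xC3.
P4: S = E(K, 0xFC) = 0x3C; 0xE0 ⊕ 0x3C = 0xDC.

P4 = 0xDC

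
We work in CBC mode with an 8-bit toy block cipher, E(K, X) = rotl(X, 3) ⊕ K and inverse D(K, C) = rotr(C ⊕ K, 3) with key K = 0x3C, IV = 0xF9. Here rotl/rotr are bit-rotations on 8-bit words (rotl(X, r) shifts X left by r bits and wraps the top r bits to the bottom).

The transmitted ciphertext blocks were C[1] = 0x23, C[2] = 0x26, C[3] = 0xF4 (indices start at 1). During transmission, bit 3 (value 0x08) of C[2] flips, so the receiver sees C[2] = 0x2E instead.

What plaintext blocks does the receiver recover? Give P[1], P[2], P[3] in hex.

P[1] = 0x1A, P[2] = 0x61, P[3] = 0x37

CBC decryption: P_i = D(K, C_i) ⊕ C_{i−1}, with C_{0} = IV.
Only C[2] changed, to 0x2E. In CBC, a change in C_i garbles P_i and flips the same bit in P_{i+1}. Decrypting the received ciphertext:
P[1]: D(K, 0x23) = 0xE3; 0xE3 ⊕ 0xF9 = 0x1A.
P[2]: D(K, 0x2E) = 0x42; 0x42 ⊕ 0x23 = 0x61.
P[3]: D(K, 0xF4) = 0x19; 0x19 ⊕ 0x2E = 0x37.
Blocks that differ from the original plaintext: P[2], P[3].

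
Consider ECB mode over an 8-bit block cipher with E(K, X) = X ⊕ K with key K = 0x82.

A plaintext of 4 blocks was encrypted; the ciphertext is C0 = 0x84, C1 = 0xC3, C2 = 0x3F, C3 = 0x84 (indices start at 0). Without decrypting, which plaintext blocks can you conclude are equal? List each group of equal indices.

ECB encrypts each block independently with the same key, so equal ciphertext blocks imply equal plaintext blocks.
C0 = C3 = 0x84, so P0 = P3.

P0 = P3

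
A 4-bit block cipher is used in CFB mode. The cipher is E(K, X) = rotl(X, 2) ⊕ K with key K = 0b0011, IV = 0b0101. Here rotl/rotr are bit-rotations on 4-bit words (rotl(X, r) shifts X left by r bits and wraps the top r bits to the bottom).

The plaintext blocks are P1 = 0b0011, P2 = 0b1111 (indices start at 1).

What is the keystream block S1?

0b0110

CFB encryption: C_i = P_i ⊕ E(K, C_{i−1}), with C_{0} = IV.
C1: E(K, 0b0101) = 0b0110; 0b0011 ⊕ 0b0110 = 0b0101.
So S1 = 0b0110.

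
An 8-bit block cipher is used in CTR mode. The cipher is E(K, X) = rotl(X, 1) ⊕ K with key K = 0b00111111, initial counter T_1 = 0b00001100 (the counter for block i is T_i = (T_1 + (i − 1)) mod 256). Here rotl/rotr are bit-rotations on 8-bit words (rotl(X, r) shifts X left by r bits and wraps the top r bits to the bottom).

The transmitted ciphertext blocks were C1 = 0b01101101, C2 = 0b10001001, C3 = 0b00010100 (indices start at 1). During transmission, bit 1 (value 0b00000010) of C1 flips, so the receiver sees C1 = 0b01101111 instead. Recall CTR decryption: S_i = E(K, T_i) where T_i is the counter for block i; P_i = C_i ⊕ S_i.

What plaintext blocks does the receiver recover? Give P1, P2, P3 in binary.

Only C1 changed, to 0b01101111. In CTR, a change in C_i flips the same bit in P_i only; the keystream is unaffected. Decrypting the received ciphertext:
P1: T = 0b00001100, S = E(K, T) = 0b00100111; 0b01101111 ⊕ 0b00100111 = 0b01001000.
P2: T = 0b00001101, S = E(K, T) = 0b00100101; 0b10001001 ⊕ 0b00100101 = 0b10101100.
P3: T = 0b00001110, S = E(K, T) = 0b00100011; 0b00010100 ⊕ 0b00100011 = 0b00110111.
Blocks that differ from the original plaintext: P1.

P1 = 0b01001000, P2 = 0b10101100, P3 = 0b00110111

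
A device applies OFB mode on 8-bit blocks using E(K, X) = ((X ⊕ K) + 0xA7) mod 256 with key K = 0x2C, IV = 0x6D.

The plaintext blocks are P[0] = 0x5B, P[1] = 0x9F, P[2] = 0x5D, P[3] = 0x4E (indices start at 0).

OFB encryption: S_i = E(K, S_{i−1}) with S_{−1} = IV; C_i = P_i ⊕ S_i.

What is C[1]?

C[0]: S = E(K, 0x6D) = 0xE8; 0x5B ⊕ 0xE8 = 0xB3.
C[1]: S = E(K, 0xE8) = 0x6B; 0x9F ⊕ 0x6B = 0xF4.

C[1] = 0xF4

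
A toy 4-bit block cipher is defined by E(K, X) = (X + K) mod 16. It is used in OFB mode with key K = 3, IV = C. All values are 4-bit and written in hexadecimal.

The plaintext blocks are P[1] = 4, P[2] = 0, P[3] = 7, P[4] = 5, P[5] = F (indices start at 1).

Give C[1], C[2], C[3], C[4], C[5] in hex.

OFB encryption: S_i = E(K, S_{i−1}) with S_{0} = IV; C_i = P_i ⊕ S_i.
C[1]: S = E(K, C) = F; 4 ⊕ F = B.
C[2]: S = E(K, F) = 2; 0 ⊕ 2 = 2.
C[3]: S = E(K, 2) = 5; 7 ⊕ 5 = 2.
C[4]: S = E(K, 5) = 8; 5 ⊕ 8 = D.
C[5]: S = E(K, 8) = B; F ⊕ B = 4.

C[1] = B, C[2] = 2, C[3] = 2, C[4] = D, C[5] = 4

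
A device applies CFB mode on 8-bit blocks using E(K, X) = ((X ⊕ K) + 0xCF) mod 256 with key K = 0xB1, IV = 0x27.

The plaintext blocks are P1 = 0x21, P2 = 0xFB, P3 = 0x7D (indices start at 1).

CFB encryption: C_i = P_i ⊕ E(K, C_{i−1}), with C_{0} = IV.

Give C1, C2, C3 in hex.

C1 = 0x44, C2 = 0x3F, C3 = 0x20

C1: E(K, 0x27) = 0x65; 0x21 ⊕ 0x65 = 0x44.
C2: E(K, 0x44) = 0xC4; 0xFB ⊕ 0xC4 = 0x3F.
C3: E(K, 0x3F) = 0x5D; 0x7D ⊕ 0x5D = 0x20.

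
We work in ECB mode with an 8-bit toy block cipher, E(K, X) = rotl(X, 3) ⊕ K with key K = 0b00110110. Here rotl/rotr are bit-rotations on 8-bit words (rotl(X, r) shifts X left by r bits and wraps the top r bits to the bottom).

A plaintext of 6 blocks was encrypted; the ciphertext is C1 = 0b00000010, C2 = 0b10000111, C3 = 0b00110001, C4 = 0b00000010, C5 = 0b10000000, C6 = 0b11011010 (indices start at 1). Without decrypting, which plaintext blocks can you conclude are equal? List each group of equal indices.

P1 = P4

ECB encrypts each block independently with the same key, so equal ciphertext blocks imply equal plaintext blocks.
C1 = C4 = 0b00000010, so P1 = P4.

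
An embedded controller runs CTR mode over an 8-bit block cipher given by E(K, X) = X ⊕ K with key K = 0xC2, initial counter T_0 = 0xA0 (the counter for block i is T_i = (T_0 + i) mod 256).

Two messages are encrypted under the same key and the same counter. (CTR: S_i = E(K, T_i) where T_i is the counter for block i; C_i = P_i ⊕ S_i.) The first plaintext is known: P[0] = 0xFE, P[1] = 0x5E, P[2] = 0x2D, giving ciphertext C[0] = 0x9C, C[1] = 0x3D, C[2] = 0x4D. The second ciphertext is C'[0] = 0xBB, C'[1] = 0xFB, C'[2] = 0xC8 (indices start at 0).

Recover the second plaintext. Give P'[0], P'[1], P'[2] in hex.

In CTR with a reused counter, both messages share the same keystream S_i, so C_i ⊕ C'_i = P_i ⊕ P'_i and thus P'_i = P_i ⊕ C_i ⊕ C'_i.
P'[0]: 0xFE ⊕ 0x9C ⊕ 0xBB = 0xD9.
P'[1]: 0x5E ⊕ 0x3D ⊕ 0xFB = 0x98.
P'[2]: 0x2D ⊕ 0x4D ⊕ 0xC8 = 0xA8.

P'[0] = 0xD9, P'[1] = 0x98, P'[2] = 0xA8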